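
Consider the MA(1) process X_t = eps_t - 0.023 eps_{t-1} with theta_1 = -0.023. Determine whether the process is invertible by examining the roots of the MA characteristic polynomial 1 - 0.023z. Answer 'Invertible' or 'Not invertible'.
\text{Invertible}

The MA(q) characteristic polynomial is P(z) = 1 - 0.023z.
Invertibility requires all roots to lie outside the unit circle, i.e. |z| > 1 for every root.
This is linear in z: 1 + (-0.023) z = 0  =>  z = -1/(-0.023) = 43.478261,  |z| = 43.478261.
Moduli of all roots: 43.4783.
All moduli strictly greater than 1? Yes.
Verdict: Invertible.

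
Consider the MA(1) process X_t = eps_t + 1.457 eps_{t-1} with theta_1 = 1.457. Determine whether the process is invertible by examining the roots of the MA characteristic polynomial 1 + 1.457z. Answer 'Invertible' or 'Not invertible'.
\text{Not invertible}

The MA(q) characteristic polynomial is P(z) = 1 + 1.457z.
Invertibility requires all roots to lie outside the unit circle, i.e. |z| > 1 for every root.
This is linear in z: 1 + (1.457) z = 0  =>  z = -1/(1.457) = -0.686342,  |z| = 0.686342.
Moduli of all roots: 0.6863.
All moduli strictly greater than 1? No.
Verdict: Not invertible.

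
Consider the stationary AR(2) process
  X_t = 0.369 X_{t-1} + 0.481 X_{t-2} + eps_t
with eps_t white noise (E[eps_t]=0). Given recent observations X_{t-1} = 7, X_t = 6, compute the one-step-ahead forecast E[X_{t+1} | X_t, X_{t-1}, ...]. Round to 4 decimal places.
E[X_{t+1} \mid \mathcal F_t] = 5.5810

For an AR(p) model X_t = c + sum_i phi_i X_{t-i} + eps_t, the
one-step-ahead conditional mean is
  E[X_{t+1} | X_t, ...] = c + sum_i phi_i X_{t+1-i}.
Substitute known values:
  E[X_{t+1} | ...] = (0.369) * (6) + (0.481) * (7)
                   = 5.5810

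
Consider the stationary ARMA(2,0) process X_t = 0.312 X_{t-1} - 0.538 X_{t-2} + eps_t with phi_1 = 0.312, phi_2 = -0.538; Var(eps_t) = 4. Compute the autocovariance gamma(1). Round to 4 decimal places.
\gamma(1) = 1.1910

Multiply the model equation by X_{t-k} and take expectations. With theta_0 = psi_0 = 1 and psi_j the MA(infinity) weights, this gives
  gamma(k) - sum_i phi_i gamma(k-i) = c_k,
  c_k = sigma^2 * sum_{j=k..q} theta_j psi_{j-k}   (c_k = 0 for k > q),
using gamma(-m) = gamma(m).
Pure AR (q = 0): c_0 = sigma^2 = 4, c_k = 0 for k >= 1.
Equations for k = 0, 1, 2 (AR order 2, c_2 = 0):
  (E0) gamma(0) = phi_1 gamma(1) + phi_2 gamma(2) + c_0
  (E1) gamma(1) = phi_1 gamma(0) + phi_2 gamma(1) + c_1
  (E2) gamma(2) = phi_1 gamma(1) + phi_2 gamma(0)
From (E1): gamma(1) = A gamma(0) + B with
  A = phi_1 / (1 - phi_2) = 0.312 / 1.538 = 0.202861,   B = c_1 / (1 - phi_2) = 0 / 1.538 = 0.
Insert (E2) into (E0): gamma(0) (1 - phi_2^2) = phi_1 (1 + phi_2) gamma(1) + c_0.
  phi_1 (1 + phi_2) = (0.312)(0.462) = 0.144144,   1 - phi_2^2 = 0.710556.
Replace gamma(1) by A gamma(0) + B and collect gamma(0):
  gamma(0) [0.710556 - (0.144144)(0.202861)] = c_0 = 4
  gamma(0) * 0.681315 = 4
  gamma(0) = 4 / 0.681315 = 5.871001.
  gamma(1) = A gamma(0) = (0.202861)(5.871001) = 1.190996.
Therefore gamma(1) = 1.1910 (to 4 decimal places).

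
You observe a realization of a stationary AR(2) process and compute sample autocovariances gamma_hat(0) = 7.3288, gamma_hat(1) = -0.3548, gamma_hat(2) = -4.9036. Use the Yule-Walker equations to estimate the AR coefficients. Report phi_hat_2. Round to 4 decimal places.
\hat\phi_{2} = -0.6730

The Yule-Walker equations for an AR(p) process read, in matrix form,
  Gamma_p phi = r_p,   with   (Gamma_p)_{ij} = gamma(|i - j|),
                       (r_p)_i = gamma(i),   i,j = 1..p.
Substitute the sample gammas (Toeplitz matrix and right-hand side of size 2):
  Gamma_p = [[7.3288, -0.3548], [-0.3548, 7.3288]]
  r_p     = [-0.3548, -4.9036]
Written out:
  7.3288 phi_1 - 0.3548 phi_2 = -0.3548
  -0.3548 phi_1 + 7.3288 phi_2 = -4.9036
Solve by Cramer's rule:
  det = gamma(0)^2 - gamma(1)^2 = (7.3288)^2 - (-0.3548)^2 = 53.71130944 - 0.12588304 = 53.5854264
  phi_hat_1 = [gamma(1) gamma(0) - gamma(1) gamma(2)] / det = [(-0.3548)(7.3288) - (-0.3548)(-4.9036)] / 53.5854264 = -4.34005552 / 53.5854264 = -0.081
  phi_hat_2 = [gamma(0) gamma(2) - gamma(1)^2] / det = [(7.3288)(-4.9036) - (-0.3548)^2] / 53.5854264 = -36.06338672 / 53.5854264 = -0.673
So phi_hat = [-0.0810, -0.6730].
Therefore phi_hat_2 = -0.6730.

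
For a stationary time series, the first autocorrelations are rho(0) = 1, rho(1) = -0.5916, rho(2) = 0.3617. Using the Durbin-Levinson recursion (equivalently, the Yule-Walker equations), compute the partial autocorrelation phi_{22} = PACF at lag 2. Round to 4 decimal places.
\phi_{22} = 0.0180

The PACF at lag k is phi_{kk}, the last component of the solution
to the Yule-Walker system G_k phi = r_k where
  (G_k)_{ij} = rho(|i - j|), (r_k)_i = rho(i), i,j = 1..k.
Equivalently, Durbin-Levinson gives phi_{kk} iteratively:
  phi_{11} = rho(1)
  phi_{kk} = [rho(k) - sum_{j=1..k-1} phi_{k-1,j} rho(k-j)]
            / [1 - sum_{j=1..k-1} phi_{k-1,j} rho(j)],
  phi_{k,j} = phi_{k-1,j} - phi_{kk} phi_{k-1,k-j},  j = 1..k-1.
Step k = 1:
  phi_11 = rho(1) = -0.5916.
Step k = 2:
  phi_22 = [rho(2) - phi_11 rho(1)] / [1 - phi_11 rho(1)] = [0.3617 - (-0.5916)(-0.5916)] / [1 - (-0.5916)(-0.5916)]
         = 0.01170944 / 0.65000944 = 0.018.
Therefore phi_{22} = 0.0180.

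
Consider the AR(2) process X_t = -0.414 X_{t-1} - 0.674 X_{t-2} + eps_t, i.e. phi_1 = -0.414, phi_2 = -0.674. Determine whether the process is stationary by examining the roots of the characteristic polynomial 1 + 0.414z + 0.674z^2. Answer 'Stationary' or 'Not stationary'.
\text{Stationary}

The AR(p) characteristic polynomial is P(z) = 1 + 0.414z + 0.674z^2.
Stationarity requires all roots to lie outside the unit circle, i.e. |z| > 1 for every root.
Set 1 + (0.414) z + (0.674) z^2 = 0, i.e. a z^2 + b z + c = 0 with a = 0.674, b = 0.414, c = 1.
Discriminant D = b^2 - 4ac = (0.414)^2 - 4*(0.674)*1 = 0.171396 - (2.696) = -2.524604.
D < 0, so the roots are the complex-conjugate pair z = (-b +/- i sqrt(-D)) / (2a) = -0.3071 +/- 1.1787i.
For a conjugate pair |z|^2 = z * conj(z) = (product of roots) = c/a = 1/(0.674) = 1.48368, so |z| = sqrt(1.48368) = 1.2181 for both roots.
Moduli of all roots: 1.2181, 1.2181.
All moduli strictly greater than 1? Yes.
Verdict: Stationary.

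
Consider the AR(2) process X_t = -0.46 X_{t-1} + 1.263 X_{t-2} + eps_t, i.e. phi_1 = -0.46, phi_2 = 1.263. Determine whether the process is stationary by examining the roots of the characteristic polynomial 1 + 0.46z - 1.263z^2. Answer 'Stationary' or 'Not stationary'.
\text{Not stationary}

The AR(p) characteristic polynomial is P(z) = 1 + 0.46z - 1.263z^2.
Stationarity requires all roots to lie outside the unit circle, i.e. |z| > 1 for every root.
Set 1 + (0.46) z + (-1.263) z^2 = 0, i.e. a z^2 + b z + c = 0 with a = -1.263, b = 0.46, c = 1.
Discriminant D = b^2 - 4ac = (0.46)^2 - 4*(-1.263)*1 = 0.2116 - (-5.052) = 5.2636.
D >= 0, so the roots are real: z = (-b +/- sqrt(D)) / (2a) = (-0.46 +/- 2.294254) / (-2.526).
  z_1 = (-0.46 + 2.294254) / (-2.526) = -0.7261,   |z_1| = 0.7261.
  z_2 = (-0.46 - 2.294254) / (-2.526) = 1.0904,   |z_2| = 1.0904.
Moduli of all roots: 0.7261, 1.0904.
All moduli strictly greater than 1? No.
Verdict: Not stationary.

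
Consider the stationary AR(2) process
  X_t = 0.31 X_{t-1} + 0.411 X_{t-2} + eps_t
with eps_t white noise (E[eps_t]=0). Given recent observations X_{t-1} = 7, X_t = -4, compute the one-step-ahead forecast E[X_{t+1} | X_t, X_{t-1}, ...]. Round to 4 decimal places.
E[X_{t+1} \mid \mathcal F_t] = 1.6370

For an AR(p) model X_t = c + sum_i phi_i X_{t-i} + eps_t, the
one-step-ahead conditional mean is
  E[X_{t+1} | X_t, ...] = c + sum_i phi_i X_{t+1-i}.
Substitute known values:
  E[X_{t+1} | ...] = (0.31) * (-4) + (0.411) * (7)
                   = 1.6370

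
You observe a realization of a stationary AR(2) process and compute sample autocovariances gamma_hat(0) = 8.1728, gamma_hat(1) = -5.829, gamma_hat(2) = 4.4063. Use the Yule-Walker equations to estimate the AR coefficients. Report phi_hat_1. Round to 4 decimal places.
\hat\phi_{1} = -0.6690

The Yule-Walker equations for an AR(p) process read, in matrix form,
  Gamma_p phi = r_p,   with   (Gamma_p)_{ij} = gamma(|i - j|),
                       (r_p)_i = gamma(i),   i,j = 1..p.
Substitute the sample gammas (Toeplitz matrix and right-hand side of size 2):
  Gamma_p = [[8.1728, -5.829], [-5.829, 8.1728]]
  r_p     = [-5.829, 4.4063]
Written out:
  8.1728 phi_1 - 5.829 phi_2 = -5.829
  -5.829 phi_1 + 8.1728 phi_2 = 4.4063
Solve by Cramer's rule:
  det = gamma(0)^2 - gamma(1)^2 = (8.1728)^2 - (-5.829)^2 = 66.79465984 - 33.977241 = 32.81741884
  phi_hat_1 = [gamma(1) gamma(0) - gamma(1) gamma(2)] / det = [(-5.829)(8.1728) - (-5.829)(4.4063)] / 32.81741884 = -21.9549285 / 32.81741884 = -0.669
  phi_hat_2 = [gamma(0) gamma(2) - gamma(1)^2] / det = [(8.1728)(4.4063) - (-5.829)^2] / 32.81741884 = 2.03456764 / 32.81741884 = 0.062
So phi_hat = [-0.6690, 0.0620].
Therefore phi_hat_1 = -0.6690.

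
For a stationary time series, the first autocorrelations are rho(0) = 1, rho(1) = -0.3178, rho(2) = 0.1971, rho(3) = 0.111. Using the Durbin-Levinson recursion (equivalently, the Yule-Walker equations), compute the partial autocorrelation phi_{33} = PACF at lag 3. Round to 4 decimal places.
\phi_{33} = 0.2261

The PACF at lag k is phi_{kk}, the last component of the solution
to the Yule-Walker system G_k phi = r_k where
  (G_k)_{ij} = rho(|i - j|), (r_k)_i = rho(i), i,j = 1..k.
Equivalently, Durbin-Levinson gives phi_{kk} iteratively:
  phi_{11} = rho(1)
  phi_{kk} = [rho(k) - sum_{j=1..k-1} phi_{k-1,j} rho(k-j)]
            / [1 - sum_{j=1..k-1} phi_{k-1,j} rho(j)],
  phi_{k,j} = phi_{k-1,j} - phi_{kk} phi_{k-1,k-j},  j = 1..k-1.
Step k = 1:
  phi_11 = rho(1) = -0.3178.
Step k = 2:
  phi_22 = [rho(2) - phi_11 rho(1)] / [1 - phi_11 rho(1)] = [0.1971 - (-0.3178)(-0.3178)] / [1 - (-0.3178)(-0.3178)]
         = 0.09610316 / 0.89900316 = 0.1069.
  Update: phi_21 = phi_11 - phi_22 phi_11 = -0.3178 - (0.1069)(-0.3178) = -0.283827.
Step k = 3:
  phi_33 = [rho(3) - phi_21 rho(2) - phi_22 rho(1)] / [1 - phi_21 rho(1) - phi_22 rho(2)]
    numerator   = 0.111 - (-0.283827)(0.1971) - (0.1069)(-0.3178) = 0.20091508
    denominator = 1 - (-0.283827)(-0.3178) - (0.1069)(0.1971) = 0.88872976
  phi_33 = 0.20091508 / 0.88872976 = 0.2261.
Therefore phi_{33} = 0.2261.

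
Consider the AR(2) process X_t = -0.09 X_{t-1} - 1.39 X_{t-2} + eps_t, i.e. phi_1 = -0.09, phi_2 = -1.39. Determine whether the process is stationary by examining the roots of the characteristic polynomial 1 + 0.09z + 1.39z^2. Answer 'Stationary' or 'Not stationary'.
\text{Not stationary}

The AR(p) characteristic polynomial is P(z) = 1 + 0.09z + 1.39z^2.
Stationarity requires all roots to lie outside the unit circle, i.e. |z| > 1 for every root.
Set 1 + (0.09) z + (1.39) z^2 = 0, i.e. a z^2 + b z + c = 0 with a = 1.39, b = 0.09, c = 1.
Discriminant D = b^2 - 4ac = (0.09)^2 - 4*(1.39)*1 = 0.0081 - (5.56) = -5.5519.
D < 0, so the roots are the complex-conjugate pair z = (-b +/- i sqrt(-D)) / (2a) = -0.0324 +/- 0.8476i.
For a conjugate pair |z|^2 = z * conj(z) = (product of roots) = c/a = 1/(1.39) = 0.719424, so |z| = sqrt(0.719424) = 0.8482 for both roots.
Moduli of all roots: 0.8482, 0.8482.
All moduli strictly greater than 1? No.
Verdict: Not stationary.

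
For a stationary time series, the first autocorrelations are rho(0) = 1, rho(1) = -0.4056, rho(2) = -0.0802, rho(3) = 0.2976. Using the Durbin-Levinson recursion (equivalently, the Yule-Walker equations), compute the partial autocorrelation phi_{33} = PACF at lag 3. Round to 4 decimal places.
\phi_{33} = 0.1790

The PACF at lag k is phi_{kk}, the last component of the solution
to the Yule-Walker system G_k phi = r_k where
  (G_k)_{ij} = rho(|i - j|), (r_k)_i = rho(i), i,j = 1..k.
Equivalently, Durbin-Levinson gives phi_{kk} iteratively:
  phi_{11} = rho(1)
  phi_{kk} = [rho(k) - sum_{j=1..k-1} phi_{k-1,j} rho(k-j)]
            / [1 - sum_{j=1..k-1} phi_{k-1,j} rho(j)],
  phi_{k,j} = phi_{k-1,j} - phi_{kk} phi_{k-1,k-j},  j = 1..k-1.
Step k = 1:
  phi_11 = rho(1) = -0.4056.
Step k = 2:
  phi_22 = [rho(2) - phi_11 rho(1)] / [1 - phi_11 rho(1)] = [-0.0802 - (-0.4056)(-0.4056)] / [1 - (-0.4056)(-0.4056)]
         = -0.24471136 / 0.83548864 = -0.292896.
  Update: phi_21 = phi_11 - phi_22 phi_11 = -0.4056 - (-0.292896)(-0.4056) = -0.524399.
Step k = 3:
  phi_33 = [rho(3) - phi_21 rho(2) - phi_22 rho(1)] / [1 - phi_21 rho(1) - phi_22 rho(2)]
    numerator   = 0.2976 - (-0.524399)(-0.0802) - (-0.292896)(-0.4056) = 0.13674457
    denominator = 1 - (-0.524399)(-0.4056) - (-0.292896)(-0.0802) = 0.76381364
  phi_33 = 0.13674457 / 0.76381364 = 0.179.
Therefore phi_{33} = 0.1790.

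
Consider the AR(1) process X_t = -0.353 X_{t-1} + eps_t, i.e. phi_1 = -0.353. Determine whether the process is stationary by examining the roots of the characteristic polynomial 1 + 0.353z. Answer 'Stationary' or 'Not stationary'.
\text{Stationary}

The AR(p) characteristic polynomial is P(z) = 1 + 0.353z.
Stationarity requires all roots to lie outside the unit circle, i.e. |z| > 1 for every root.
This is linear in z: 1 + (0.353) z = 0  =>  z = -1/(0.353) = -2.832861,  |z| = 2.832861.
Moduli of all roots: 2.8329.
All moduli strictly greater than 1? Yes.
Verdict: Stationary.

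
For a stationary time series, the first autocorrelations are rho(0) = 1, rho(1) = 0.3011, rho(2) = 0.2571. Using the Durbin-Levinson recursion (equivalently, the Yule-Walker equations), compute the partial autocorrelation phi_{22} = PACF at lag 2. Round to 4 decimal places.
\phi_{22} = 0.1830

The PACF at lag k is phi_{kk}, the last component of the solution
to the Yule-Walker system G_k phi = r_k where
  (G_k)_{ij} = rho(|i - j|), (r_k)_i = rho(i), i,j = 1..k.
Equivalently, Durbin-Levinson gives phi_{kk} iteratively:
  phi_{11} = rho(1)
  phi_{kk} = [rho(k) - sum_{j=1..k-1} phi_{k-1,j} rho(k-j)]
            / [1 - sum_{j=1..k-1} phi_{k-1,j} rho(j)],
  phi_{k,j} = phi_{k-1,j} - phi_{kk} phi_{k-1,k-j},  j = 1..k-1.
Step k = 1:
  phi_11 = rho(1) = 0.3011.
Step k = 2:
  phi_22 = [rho(2) - phi_11 rho(1)] / [1 - phi_11 rho(1)] = [0.2571 - (0.3011)(0.3011)] / [1 - (0.3011)(0.3011)]
         = 0.16643879 / 0.90933879 = 0.183.
Therefore phi_{22} = 0.1830.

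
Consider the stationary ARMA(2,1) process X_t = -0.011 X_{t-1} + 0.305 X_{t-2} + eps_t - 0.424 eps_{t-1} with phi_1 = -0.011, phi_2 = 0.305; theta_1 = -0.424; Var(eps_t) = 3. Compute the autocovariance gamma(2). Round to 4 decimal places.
\gamma(2) = 1.2249

Multiply the model equation by X_{t-k} and take expectations. With theta_0 = psi_0 = 1 and psi_j the MA(infinity) weights, this gives
  gamma(k) - sum_i phi_i gamma(k-i) = c_k,
  c_k = sigma^2 * sum_{j=k..q} theta_j psi_{j-k}   (c_k = 0 for k > q),
using gamma(-m) = gamma(m).
psi-weights needed (psi_j = theta_j + sum_i phi_i psi_{j-i}):
  psi_1 = theta_1 + phi_1 = -0.424 + (-0.011) = -0.435
Right-hand sides:
  c_0 = sigma^2 (1 + theta_1 psi_1) = 3 * (1 + (-0.424)(-0.435)) = 3 * 1.18444 = 3.55332
  c_1 = sigma^2 theta_1 = 3 * (-0.424) = -1.272
  c_2 = 0
Equations for k = 0, 1, 2 (AR order 2, c_2 = 0):
  (E0) gamma(0) = phi_1 gamma(1) + phi_2 gamma(2) + c_0
  (E1) gamma(1) = phi_1 gamma(0) + phi_2 gamma(1) + c_1
  (E2) gamma(2) = phi_1 gamma(1) + phi_2 gamma(0)
From (E1): gamma(1) = A gamma(0) + B with
  A = phi_1 / (1 - phi_2) = -0.011 / 0.695 = -0.015827,   B = c_1 / (1 - phi_2) = -1.272 / 0.695 = -1.830216.
Insert (E2) into (E0): gamma(0) (1 - phi_2^2) = phi_1 (1 + phi_2) gamma(1) + c_0.
  phi_1 (1 + phi_2) = (-0.011)(1.305) = -0.014355,   1 - phi_2^2 = 0.906975.
Replace gamma(1) by A gamma(0) + B and collect gamma(0):
  gamma(0) [0.906975 - (-0.014355)(-0.015827)] = (-0.014355)(-1.830216) + 3.55332
  gamma(0) * 0.906748 = 3.579593
  gamma(0) = 3.579593 / 0.906748 = 3.947727.
  gamma(1) = A gamma(0) + B = (-0.015827)(3.947727) + (-1.830216) = -1.892698.
  gamma(2) = phi_1 gamma(1) + phi_2 gamma(0) = (-0.011)(-1.892698) + (0.305)(3.947727) = 1.224876.
Therefore gamma(2) = 1.2249 (to 4 decimal places).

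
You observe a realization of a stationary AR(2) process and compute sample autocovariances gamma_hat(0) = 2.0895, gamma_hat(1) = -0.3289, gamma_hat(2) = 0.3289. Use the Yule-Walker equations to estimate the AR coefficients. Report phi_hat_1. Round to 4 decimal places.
\hat\phi_{1} = -0.1360

The Yule-Walker equations for an AR(p) process read, in matrix form,
  Gamma_p phi = r_p,   with   (Gamma_p)_{ij} = gamma(|i - j|),
                       (r_p)_i = gamma(i),   i,j = 1..p.
Substitute the sample gammas (Toeplitz matrix and right-hand side of size 2):
  Gamma_p = [[2.0895, -0.3289], [-0.3289, 2.0895]]
  r_p     = [-0.3289, 0.3289]
Written out:
  2.0895 phi_1 - 0.3289 phi_2 = -0.3289
  -0.3289 phi_1 + 2.0895 phi_2 = 0.3289
Solve by Cramer's rule:
  det = gamma(0)^2 - gamma(1)^2 = (2.0895)^2 - (-0.3289)^2 = 4.36601025 - 0.10817521 = 4.25783504
  phi_hat_1 = [gamma(1) gamma(0) - gamma(1) gamma(2)] / det = [(-0.3289)(2.0895) - (-0.3289)(0.3289)] / 4.25783504 = -0.57906134 / 4.25783504 = -0.136
  phi_hat_2 = [gamma(0) gamma(2) - gamma(1)^2] / det = [(2.0895)(0.3289) - (-0.3289)^2] / 4.25783504 = 0.57906134 / 4.25783504 = 0.136
So phi_hat = [-0.1360, 0.1360].
Therefore phi_hat_1 = -0.1360.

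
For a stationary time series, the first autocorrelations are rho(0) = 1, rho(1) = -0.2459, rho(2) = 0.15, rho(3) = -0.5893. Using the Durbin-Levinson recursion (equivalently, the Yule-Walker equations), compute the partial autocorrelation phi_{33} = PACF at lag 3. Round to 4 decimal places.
\phi_{33} = -0.5720

The PACF at lag k is phi_{kk}, the last component of the solution
to the Yule-Walker system G_k phi = r_k where
  (G_k)_{ij} = rho(|i - j|), (r_k)_i = rho(i), i,j = 1..k.
Equivalently, Durbin-Levinson gives phi_{kk} iteratively:
  phi_{11} = rho(1)
  phi_{kk} = [rho(k) - sum_{j=1..k-1} phi_{k-1,j} rho(k-j)]
            / [1 - sum_{j=1..k-1} phi_{k-1,j} rho(j)],
  phi_{k,j} = phi_{k-1,j} - phi_{kk} phi_{k-1,k-j},  j = 1..k-1.
Step k = 1:
  phi_11 = rho(1) = -0.2459.
Step k = 2:
  phi_22 = [rho(2) - phi_11 rho(1)] / [1 - phi_11 rho(1)] = [0.15 - (-0.2459)(-0.2459)] / [1 - (-0.2459)(-0.2459)]
         = 0.08953319 / 0.93953319 = 0.095295.
  Update: phi_21 = phi_11 - phi_22 phi_11 = -0.2459 - (0.095295)(-0.2459) = -0.222467.
Step k = 3:
  phi_33 = [rho(3) - phi_21 rho(2) - phi_22 rho(1)] / [1 - phi_21 rho(1) - phi_22 rho(2)]
    numerator   = -0.5893 - (-0.222467)(0.15) - (0.095295)(-0.2459) = -0.53249683
    denominator = 1 - (-0.222467)(-0.2459) - (0.095295)(0.15) = 0.93100109
  phi_33 = -0.53249683 / 0.93100109 = -0.572.
Therefore phi_{33} = -0.5720.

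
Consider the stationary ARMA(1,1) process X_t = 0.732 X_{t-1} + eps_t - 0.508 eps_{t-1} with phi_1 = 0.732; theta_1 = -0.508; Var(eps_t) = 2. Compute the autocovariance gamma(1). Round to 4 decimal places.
\gamma(1) = 0.6063

Multiply the model equation by X_{t-k} and take expectations. With theta_0 = psi_0 = 1 and psi_j the MA(infinity) weights, this gives
  gamma(k) - sum_i phi_i gamma(k-i) = c_k,
  c_k = sigma^2 * sum_{j=k..q} theta_j psi_{j-k}   (c_k = 0 for k > q),
using gamma(-m) = gamma(m).
psi-weights needed (psi_j = theta_j + sum_i phi_i psi_{j-i}):
  psi_1 = theta_1 + phi_1 = -0.508 + (0.732) = 0.224
Right-hand sides:
  c_0 = sigma^2 (1 + theta_1 psi_1) = 2 * (1 + (-0.508)(0.224)) = 2 * 0.886208 = 1.772416
  c_1 = sigma^2 theta_1 = 2 * (-0.508) = -1.016
  c_2 = 0
Equations for k = 0 and k = 1 (AR order 1):
  gamma(0) = phi_1 gamma(1) + c_0
  gamma(1) = phi_1 gamma(0) + c_1
Substituting the second into the first: gamma(0) (1 - phi_1^2) = c_0 + phi_1 c_1, so
  gamma(0) = (c_0 + phi_1 c_1) / (1 - phi_1^2) = (1.772416 + (0.732)(-1.016)) / (1 - (0.732)^2) = 1.028704 / 0.464176 = 2.216194.
  gamma(1) = phi_1 gamma(0) + c_1 = (0.732)(2.216194) + (-1.016) = 0.606254.
Therefore gamma(1) = 0.6063 (to 4 decimal places).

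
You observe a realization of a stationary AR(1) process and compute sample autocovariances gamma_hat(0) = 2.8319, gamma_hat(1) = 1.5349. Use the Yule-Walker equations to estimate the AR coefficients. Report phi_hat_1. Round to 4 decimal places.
\hat\phi_{1} = 0.5420

The Yule-Walker equations for an AR(p) process read, in matrix form,
  Gamma_p phi = r_p,   with   (Gamma_p)_{ij} = gamma(|i - j|),
                       (r_p)_i = gamma(i),   i,j = 1..p.
Substitute the sample gammas (Toeplitz matrix and right-hand side of size 1):
  Gamma_p = [[2.8319]]
  r_p     = [1.5349]
With p = 1 this is the single equation gamma(0) phi_1 = gamma(1):
  phi_hat_1 = gamma(1) / gamma(0) = 1.5349 / 2.8319 = 0.5420.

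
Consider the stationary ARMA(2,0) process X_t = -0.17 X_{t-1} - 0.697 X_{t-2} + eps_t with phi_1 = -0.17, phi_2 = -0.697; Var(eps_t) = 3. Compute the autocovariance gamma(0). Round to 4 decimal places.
\gamma(0) = 5.8936

Multiply the model equation by X_{t-k} and take expectations. With theta_0 = psi_0 = 1 and psi_j the MA(infinity) weights, this gives
  gamma(k) - sum_i phi_i gamma(k-i) = c_k,
  c_k = sigma^2 * sum_{j=k..q} theta_j psi_{j-k}   (c_k = 0 for k > q),
using gamma(-m) = gamma(m).
Pure AR (q = 0): c_0 = sigma^2 = 3, c_k = 0 for k >= 1.
Equations for k = 0, 1, 2 (AR order 2, c_2 = 0):
  (E0) gamma(0) = phi_1 gamma(1) + phi_2 gamma(2) + c_0
  (E1) gamma(1) = phi_1 gamma(0) + phi_2 gamma(1) + c_1
  (E2) gamma(2) = phi_1 gamma(1) + phi_2 gamma(0)
From (E1): gamma(1) = A gamma(0) + B with
  A = phi_1 / (1 - phi_2) = -0.17 / 1.697 = -0.100177,   B = c_1 / (1 - phi_2) = 0 / 1.697 = 0.
Insert (E2) into (E0): gamma(0) (1 - phi_2^2) = phi_1 (1 + phi_2) gamma(1) + c_0.
  phi_1 (1 + phi_2) = (-0.17)(0.303) = -0.05151,   1 - phi_2^2 = 0.514191.
Replace gamma(1) by A gamma(0) + B and collect gamma(0):
  gamma(0) [0.514191 - (-0.05151)(-0.100177)] = c_0 = 3
  gamma(0) * 0.509031 = 3
  gamma(0) = 3 / 0.509031 = 5.893552.
Therefore gamma(0) = 5.8936 (to 4 decimal places).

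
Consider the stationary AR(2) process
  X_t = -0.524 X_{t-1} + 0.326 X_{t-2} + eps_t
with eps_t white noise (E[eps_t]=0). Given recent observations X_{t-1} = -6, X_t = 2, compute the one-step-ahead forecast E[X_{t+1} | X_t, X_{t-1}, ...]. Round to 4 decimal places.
E[X_{t+1} \mid \mathcal F_t] = -3.0040

For an AR(p) model X_t = c + sum_i phi_i X_{t-i} + eps_t, the
one-step-ahead conditional mean is
  E[X_{t+1} | X_t, ...] = c + sum_i phi_i X_{t+1-i}.
Substitute known values:
  E[X_{t+1} | ...] = (-0.524) * (2) + (0.326) * (-6)
                   = -3.0040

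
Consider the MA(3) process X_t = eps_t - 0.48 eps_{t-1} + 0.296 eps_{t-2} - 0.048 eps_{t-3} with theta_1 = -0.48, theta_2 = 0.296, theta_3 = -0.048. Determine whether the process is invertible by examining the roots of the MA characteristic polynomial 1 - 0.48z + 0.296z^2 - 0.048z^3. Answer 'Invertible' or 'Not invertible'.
\text{Invertible}

The MA(q) characteristic polynomial is P(z) = 1 - 0.48z + 0.296z^2 - 0.048z^3.
Invertibility requires all roots to lie outside the unit circle, i.e. |z| > 1 for every root.
Degree 3: look for a simple real root z0 first, then factor out (1 - z/z0) and solve the remaining quadratic.
Testing z0 = 5: P(5) = 1 + (-0.48)(5) + (0.296)(5)^2 + (-0.048)(5)^3
  = 1 + (-2.4) + (7.4) + (-6) = 0.  So z_0 = 5 is a root, |z_0| = 5.
Divide out the factor (1 - 0.2 z) = (1 - z/z0) (since 1/z0 = 0.2):
  P(z) = (1 - 0.2 z)(1 + (-0.28) z + (0.24) z^2)
  [check: z-coef -0.28 - (0.2) = -0.48; z^2-coef 0.24 - (0.2)(-0.28) = 0.296; z^3-coef -(0.2)(0.24) = -0.048.]
Remaining roots from the quadratic factor 1 + (-0.28) z + (0.24) z^2:
  Set 1 + (-0.28) z + (0.24) z^2 = 0, i.e. a z^2 + b z + c = 0 with a = 0.24, b = -0.28, c = 1.
  Discriminant D = b^2 - 4ac = (-0.28)^2 - 4*(0.24)*1 = 0.0784 - (0.96) = -0.8816.
  D < 0, so the roots are the complex-conjugate pair z = (-b +/- i sqrt(-D)) / (2a) = 0.5833 +/- 1.9561i.
  For a conjugate pair |z|^2 = z * conj(z) = (product of roots) = c/a = 1/(0.24) = 4.166667, so |z| = sqrt(4.166667) = 2.0412 for both roots.
Moduli of all roots: 5.0000, 2.0412, 2.0412.
All moduli strictly greater than 1? Yes.
Verdict: Invertible.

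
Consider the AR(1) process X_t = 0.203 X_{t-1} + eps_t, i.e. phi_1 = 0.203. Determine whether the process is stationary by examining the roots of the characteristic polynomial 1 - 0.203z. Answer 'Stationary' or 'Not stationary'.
\text{Stationary}

The AR(p) characteristic polynomial is P(z) = 1 - 0.203z.
Stationarity requires all roots to lie outside the unit circle, i.e. |z| > 1 for every root.
This is linear in z: 1 + (-0.203) z = 0  =>  z = -1/(-0.203) = 4.926108,  |z| = 4.926108.
Moduli of all roots: 4.9261.
All moduli strictly greater than 1? Yes.
Verdict: Stationary.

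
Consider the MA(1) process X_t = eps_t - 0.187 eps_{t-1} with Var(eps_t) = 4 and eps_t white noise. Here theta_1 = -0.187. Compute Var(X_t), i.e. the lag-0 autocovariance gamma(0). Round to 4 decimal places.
\gamma(0) = 4.1399

For an MA(q) process X_t = eps_t + sum_i theta_i eps_{t-i} with
Var(eps_t) = sigma^2, the variance is
  gamma(0) = sigma^2 * (1 + sum_i theta_i^2).
  sum_i theta_i^2 = (-0.187)^2 = 0.034969.
  gamma(0) = 4 * (1 + 0.034969) = 4 * 1.034969 = 4.139876, which rounds to 4.1399.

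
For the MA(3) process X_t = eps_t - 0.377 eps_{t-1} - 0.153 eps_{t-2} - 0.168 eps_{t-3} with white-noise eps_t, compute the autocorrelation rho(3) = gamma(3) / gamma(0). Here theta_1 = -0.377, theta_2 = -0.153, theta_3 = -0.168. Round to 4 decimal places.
\rho(3) = -0.1407

For an MA(q) process with theta_0 = 1, the autocovariance is
  gamma(k) = sigma^2 * sum_{i=0..q-k} theta_i * theta_{i+k},
and rho(k) = gamma(k) / gamma(0). Sigma^2 cancels.
  numerator   = (1)*(-0.168) = -0.168.
  denominator = (1)^2 + (-0.377)^2 + (-0.153)^2 + (-0.168)^2 = 1.193762.
  rho(3) = -0.168 / 1.193762 = -0.1407.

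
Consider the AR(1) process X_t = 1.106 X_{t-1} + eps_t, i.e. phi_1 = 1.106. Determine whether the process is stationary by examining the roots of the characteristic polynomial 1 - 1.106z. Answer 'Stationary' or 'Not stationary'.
\text{Not stationary}

The AR(p) characteristic polynomial is P(z) = 1 - 1.106z.
Stationarity requires all roots to lie outside the unit circle, i.e. |z| > 1 for every root.
This is linear in z: 1 + (-1.106) z = 0  =>  z = -1/(-1.106) = 0.904159,  |z| = 0.904159.
Moduli of all roots: 0.9042.
All moduli strictly greater than 1? No.
Verdict: Not stationary.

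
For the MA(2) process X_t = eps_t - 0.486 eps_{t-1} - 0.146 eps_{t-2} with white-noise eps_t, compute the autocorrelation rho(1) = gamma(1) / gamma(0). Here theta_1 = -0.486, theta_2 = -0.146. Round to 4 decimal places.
\rho(1) = -0.3301

For an MA(q) process with theta_0 = 1, the autocovariance is
  gamma(k) = sigma^2 * sum_{i=0..q-k} theta_i * theta_{i+k},
and rho(k) = gamma(k) / gamma(0). Sigma^2 cancels.
  numerator   = (1)*(-0.486) + (-0.486)*(-0.146) = -0.415044.
  denominator = (1)^2 + (-0.486)^2 + (-0.146)^2 = 1.257512.
  rho(1) = -0.415044 / 1.257512 = -0.3301.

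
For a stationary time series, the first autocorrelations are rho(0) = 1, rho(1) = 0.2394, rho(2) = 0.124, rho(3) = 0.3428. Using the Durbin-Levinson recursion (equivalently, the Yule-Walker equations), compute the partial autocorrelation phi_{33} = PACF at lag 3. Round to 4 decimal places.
\phi_{33} = 0.3180

The PACF at lag k is phi_{kk}, the last component of the solution
to the Yule-Walker system G_k phi = r_k where
  (G_k)_{ij} = rho(|i - j|), (r_k)_i = rho(i), i,j = 1..k.
Equivalently, Durbin-Levinson gives phi_{kk} iteratively:
  phi_{11} = rho(1)
  phi_{kk} = [rho(k) - sum_{j=1..k-1} phi_{k-1,j} rho(k-j)]
            / [1 - sum_{j=1..k-1} phi_{k-1,j} rho(j)],
  phi_{k,j} = phi_{k-1,j} - phi_{kk} phi_{k-1,k-j},  j = 1..k-1.
Step k = 1:
  phi_11 = rho(1) = 0.2394.
Step k = 2:
  phi_22 = [rho(2) - phi_11 rho(1)] / [1 - phi_11 rho(1)] = [0.124 - (0.2394)(0.2394)] / [1 - (0.2394)(0.2394)]
         = 0.06668764 / 0.94268764 = 0.070742.
  Update: phi_21 = phi_11 - phi_22 phi_11 = 0.2394 - (0.070742)(0.2394) = 0.222464.
Step k = 3:
  phi_33 = [rho(3) - phi_21 rho(2) - phi_22 rho(1)] / [1 - phi_21 rho(1) - phi_22 rho(2)]
    numerator   = 0.3428 - (0.222464)(0.124) - (0.070742)(0.2394) = 0.29827878
    denominator = 1 - (0.222464)(0.2394) - (0.070742)(0.124) = 0.93797002
  phi_33 = 0.29827878 / 0.93797002 = 0.318.
Therefore phi_{33} = 0.3180.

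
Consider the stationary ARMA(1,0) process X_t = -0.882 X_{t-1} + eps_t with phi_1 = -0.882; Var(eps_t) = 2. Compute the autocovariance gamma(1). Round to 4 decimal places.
\gamma(1) = -7.9432

Multiply the model equation by X_{t-k} and take expectations. With theta_0 = psi_0 = 1 and psi_j the MA(infinity) weights, this gives
  gamma(k) - sum_i phi_i gamma(k-i) = c_k,
  c_k = sigma^2 * sum_{j=k..q} theta_j psi_{j-k}   (c_k = 0 for k > q),
using gamma(-m) = gamma(m).
Pure AR (q = 0): c_0 = sigma^2 = 2, c_k = 0 for k >= 1.
Equations for k = 0 and k = 1 (AR order 1):
  gamma(0) = phi_1 gamma(1) + c_0
  gamma(1) = phi_1 gamma(0) + c_1
Substituting the second into the first: gamma(0) (1 - phi_1^2) = c_0 + phi_1 c_1, so
  gamma(0) = c_0 / (1 - phi_1^2) = 2 / (1 - (-0.882)^2) = 2 / 0.222076 = 9.005926.
  gamma(1) = phi_1 gamma(0) = (-0.882)(9.005926) = -7.943227.
Therefore gamma(1) = -7.9432 (to 4 decimal places).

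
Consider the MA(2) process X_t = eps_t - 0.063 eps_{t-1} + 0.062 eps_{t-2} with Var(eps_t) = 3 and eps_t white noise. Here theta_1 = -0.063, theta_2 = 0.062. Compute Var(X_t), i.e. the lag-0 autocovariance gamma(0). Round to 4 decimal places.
\gamma(0) = 3.0234

For an MA(q) process X_t = eps_t + sum_i theta_i eps_{t-i} with
Var(eps_t) = sigma^2, the variance is
  gamma(0) = sigma^2 * (1 + sum_i theta_i^2).
  sum_i theta_i^2 = (-0.063)^2 + (0.062)^2 = 0.003969 + 0.003844 = 0.007813.
  gamma(0) = 3 * (1 + 0.007813) = 3 * 1.007813 = 3.023439, which rounds to 3.0234.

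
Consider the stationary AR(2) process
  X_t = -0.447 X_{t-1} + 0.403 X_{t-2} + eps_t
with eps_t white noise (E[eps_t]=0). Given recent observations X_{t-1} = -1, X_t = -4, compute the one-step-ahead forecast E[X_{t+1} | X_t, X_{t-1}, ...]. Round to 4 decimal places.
E[X_{t+1} \mid \mathcal F_t] = 1.3850

For an AR(p) model X_t = c + sum_i phi_i X_{t-i} + eps_t, the
one-step-ahead conditional mean is
  E[X_{t+1} | X_t, ...] = c + sum_i phi_i X_{t+1-i}.
Substitute known values:
  E[X_{t+1} | ...] = (-0.447) * (-4) + (0.403) * (-1)
                   = 1.3850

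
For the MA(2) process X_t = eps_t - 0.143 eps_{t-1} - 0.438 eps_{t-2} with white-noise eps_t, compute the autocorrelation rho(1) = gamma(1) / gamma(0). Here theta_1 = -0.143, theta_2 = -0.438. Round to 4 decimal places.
\rho(1) = -0.0663

For an MA(q) process with theta_0 = 1, the autocovariance is
  gamma(k) = sigma^2 * sum_{i=0..q-k} theta_i * theta_{i+k},
and rho(k) = gamma(k) / gamma(0). Sigma^2 cancels.
  numerator   = (1)*(-0.143) + (-0.143)*(-0.438) = -0.080366.
  denominator = (1)^2 + (-0.143)^2 + (-0.438)^2 = 1.212293.
  rho(1) = -0.080366 / 1.212293 = -0.0663.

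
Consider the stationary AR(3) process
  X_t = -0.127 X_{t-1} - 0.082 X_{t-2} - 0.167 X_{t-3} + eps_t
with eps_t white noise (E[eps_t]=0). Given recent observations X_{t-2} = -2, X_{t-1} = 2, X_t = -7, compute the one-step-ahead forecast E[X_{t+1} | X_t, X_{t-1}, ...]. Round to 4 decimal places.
E[X_{t+1} \mid \mathcal F_t] = 1.0590

For an AR(p) model X_t = c + sum_i phi_i X_{t-i} + eps_t, the
one-step-ahead conditional mean is
  E[X_{t+1} | X_t, ...] = c + sum_i phi_i X_{t+1-i}.
Substitute known values:
  E[X_{t+1} | ...] = (-0.127) * (-7) + (-0.082) * (2) + (-0.167) * (-2)
                   = 1.0590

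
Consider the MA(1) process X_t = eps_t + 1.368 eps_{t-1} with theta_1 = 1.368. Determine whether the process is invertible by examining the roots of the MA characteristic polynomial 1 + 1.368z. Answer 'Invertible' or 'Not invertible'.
\text{Not invertible}

The MA(q) characteristic polynomial is P(z) = 1 + 1.368z.
Invertibility requires all roots to lie outside the unit circle, i.e. |z| > 1 for every root.
This is linear in z: 1 + (1.368) z = 0  =>  z = -1/(1.368) = -0.730994,  |z| = 0.730994.
Moduli of all roots: 0.7310.
All moduli strictly greater than 1? No.
Verdict: Not invertible.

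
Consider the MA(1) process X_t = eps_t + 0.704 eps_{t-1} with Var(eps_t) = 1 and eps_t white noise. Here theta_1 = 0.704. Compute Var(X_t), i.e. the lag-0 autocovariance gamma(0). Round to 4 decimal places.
\gamma(0) = 1.4956

For an MA(q) process X_t = eps_t + sum_i theta_i eps_{t-i} with
Var(eps_t) = sigma^2, the variance is
  gamma(0) = sigma^2 * (1 + sum_i theta_i^2).
  sum_i theta_i^2 = (0.704)^2 = 0.495616.
  gamma(0) = 1 * (1 + 0.495616) = 1 * 1.495616 = 1.495616, which rounds to 1.4956.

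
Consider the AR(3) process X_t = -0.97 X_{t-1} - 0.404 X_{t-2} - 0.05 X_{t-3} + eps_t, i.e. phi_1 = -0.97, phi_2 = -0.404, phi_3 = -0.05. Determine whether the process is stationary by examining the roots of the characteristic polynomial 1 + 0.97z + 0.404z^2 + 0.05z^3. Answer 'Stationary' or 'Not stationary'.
\text{Stationary}

The AR(p) characteristic polynomial is P(z) = 1 + 0.97z + 0.404z^2 + 0.05z^3.
Stationarity requires all roots to lie outside the unit circle, i.e. |z| > 1 for every root.
Degree 3: look for a simple real root z0 first, then factor out (1 - z/z0) and solve the remaining quadratic.
Testing z0 = -5: P(-5) = 1 + (0.97)(-5) + (0.404)(-5)^2 + (0.05)(-5)^3
  = 1 + (-4.85) + (10.1) + (-6.25) = 0.  So z_0 = -5 is a root, |z_0| = 5.
Divide out the factor (1 + 0.2 z) = (1 - z/z0) (since 1/z0 = -0.2):
  P(z) = (1 + 0.2 z)(1 + (0.77) z + (0.25) z^2)
  [check: z-coef 0.77 - (-0.2) = 0.97; z^2-coef 0.25 - (-0.2)(0.77) = 0.404; z^3-coef -(-0.2)(0.25) = 0.05.]
Remaining roots from the quadratic factor 1 + (0.77) z + (0.25) z^2:
  Set 1 + (0.77) z + (0.25) z^2 = 0, i.e. a z^2 + b z + c = 0 with a = 0.25, b = 0.77, c = 1.
  Discriminant D = b^2 - 4ac = (0.77)^2 - 4*(0.25)*1 = 0.5929 - (1) = -0.4071.
  D < 0, so the roots are the complex-conjugate pair z = (-b +/- i sqrt(-D)) / (2a) = -1.54 +/- 1.2761i.
  For a conjugate pair |z|^2 = z * conj(z) = (product of roots) = c/a = 1/(0.25) = 4, so |z| = sqrt(4) = 2 for both roots.
Moduli of all roots: 5.0000, 2.0000, 2.0000.
All moduli strictly greater than 1? Yes.
Verdict: Stationary.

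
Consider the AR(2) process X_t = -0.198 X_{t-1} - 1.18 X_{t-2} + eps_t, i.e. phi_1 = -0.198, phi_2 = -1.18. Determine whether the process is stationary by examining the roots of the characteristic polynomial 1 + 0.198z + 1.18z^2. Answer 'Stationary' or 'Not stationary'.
\text{Not stationary}

The AR(p) characteristic polynomial is P(z) = 1 + 0.198z + 1.18z^2.
Stationarity requires all roots to lie outside the unit circle, i.e. |z| > 1 for every root.
Set 1 + (0.198) z + (1.18) z^2 = 0, i.e. a z^2 + b z + c = 0 with a = 1.18, b = 0.198, c = 1.
Discriminant D = b^2 - 4ac = (0.198)^2 - 4*(1.18)*1 = 0.039204 - (4.72) = -4.680796.
D < 0, so the roots are the complex-conjugate pair z = (-b +/- i sqrt(-D)) / (2a) = -0.0839 +/- 0.9167i.
For a conjugate pair |z|^2 = z * conj(z) = (product of roots) = c/a = 1/(1.18) = 0.847458, so |z| = sqrt(0.847458) = 0.9206 for both roots.
Moduli of all roots: 0.9206, 0.9206.
All moduli strictly greater than 1? No.
Verdict: Not stationary.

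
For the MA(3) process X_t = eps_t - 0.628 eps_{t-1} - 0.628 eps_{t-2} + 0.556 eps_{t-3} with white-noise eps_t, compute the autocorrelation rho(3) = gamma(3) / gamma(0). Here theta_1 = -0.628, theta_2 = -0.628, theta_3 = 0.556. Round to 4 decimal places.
\rho(3) = 0.2650

For an MA(q) process with theta_0 = 1, the autocovariance is
  gamma(k) = sigma^2 * sum_{i=0..q-k} theta_i * theta_{i+k},
and rho(k) = gamma(k) / gamma(0). Sigma^2 cancels.
  numerator   = (1)*(0.556) = 0.556.
  denominator = (1)^2 + (-0.628)^2 + (-0.628)^2 + (0.556)^2 = 2.097904.
  rho(3) = 0.556 / 2.097904 = 0.2650.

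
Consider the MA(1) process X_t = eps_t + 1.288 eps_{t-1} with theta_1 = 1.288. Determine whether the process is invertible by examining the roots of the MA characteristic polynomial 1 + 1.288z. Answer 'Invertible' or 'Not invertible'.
\text{Not invertible}

The MA(q) characteristic polynomial is P(z) = 1 + 1.288z.
Invertibility requires all roots to lie outside the unit circle, i.e. |z| > 1 for every root.
This is linear in z: 1 + (1.288) z = 0  =>  z = -1/(1.288) = -0.776398,  |z| = 0.776398.
Moduli of all roots: 0.7764.
All moduli strictly greater than 1? No.
Verdict: Not invertible.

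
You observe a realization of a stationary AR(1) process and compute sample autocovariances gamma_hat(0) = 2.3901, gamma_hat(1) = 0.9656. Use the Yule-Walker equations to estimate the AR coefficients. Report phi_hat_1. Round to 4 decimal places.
\hat\phi_{1} = 0.4040

The Yule-Walker equations for an AR(p) process read, in matrix form,
  Gamma_p phi = r_p,   with   (Gamma_p)_{ij} = gamma(|i - j|),
                       (r_p)_i = gamma(i),   i,j = 1..p.
Substitute the sample gammas (Toeplitz matrix and right-hand side of size 1):
  Gamma_p = [[2.3901]]
  r_p     = [0.9656]
With p = 1 this is the single equation gamma(0) phi_1 = gamma(1):
  phi_hat_1 = gamma(1) / gamma(0) = 0.9656 / 2.3901 = 0.4040.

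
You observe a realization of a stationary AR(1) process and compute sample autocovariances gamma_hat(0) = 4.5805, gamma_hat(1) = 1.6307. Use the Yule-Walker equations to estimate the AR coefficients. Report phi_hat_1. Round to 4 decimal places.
\hat\phi_{1} = 0.3560

The Yule-Walker equations for an AR(p) process read, in matrix form,
  Gamma_p phi = r_p,   with   (Gamma_p)_{ij} = gamma(|i - j|),
                       (r_p)_i = gamma(i),   i,j = 1..p.
Substitute the sample gammas (Toeplitz matrix and right-hand side of size 1):
  Gamma_p = [[4.5805]]
  r_p     = [1.6307]
With p = 1 this is the single equation gamma(0) phi_1 = gamma(1):
  phi_hat_1 = gamma(1) / gamma(0) = 1.6307 / 4.5805 = 0.3560.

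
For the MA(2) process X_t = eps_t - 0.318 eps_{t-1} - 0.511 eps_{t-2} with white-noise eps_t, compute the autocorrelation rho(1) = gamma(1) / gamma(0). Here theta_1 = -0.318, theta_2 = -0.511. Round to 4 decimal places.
\rho(1) = -0.1142

For an MA(q) process with theta_0 = 1, the autocovariance is
  gamma(k) = sigma^2 * sum_{i=0..q-k} theta_i * theta_{i+k},
and rho(k) = gamma(k) / gamma(0). Sigma^2 cancels.
  numerator   = (1)*(-0.318) + (-0.318)*(-0.511) = -0.155502.
  denominator = (1)^2 + (-0.318)^2 + (-0.511)^2 = 1.362245.
  rho(1) = -0.155502 / 1.362245 = -0.1142.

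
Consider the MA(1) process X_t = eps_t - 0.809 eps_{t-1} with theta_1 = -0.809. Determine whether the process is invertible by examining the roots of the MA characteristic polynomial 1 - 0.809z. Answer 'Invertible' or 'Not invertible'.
\text{Invertible}

The MA(q) characteristic polynomial is P(z) = 1 - 0.809z.
Invertibility requires all roots to lie outside the unit circle, i.e. |z| > 1 for every root.
This is linear in z: 1 + (-0.809) z = 0  =>  z = -1/(-0.809) = 1.236094,  |z| = 1.236094.
Moduli of all roots: 1.2361.
All moduli strictly greater than 1? Yes.
Verdict: Invertible.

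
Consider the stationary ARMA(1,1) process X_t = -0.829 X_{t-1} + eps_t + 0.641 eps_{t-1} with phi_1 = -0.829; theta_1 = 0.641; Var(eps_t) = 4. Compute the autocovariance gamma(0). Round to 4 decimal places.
\gamma(0) = 4.4520

Multiply the model equation by X_{t-k} and take expectations. With theta_0 = psi_0 = 1 and psi_j the MA(infinity) weights, this gives
  gamma(k) - sum_i phi_i gamma(k-i) = c_k,
  c_k = sigma^2 * sum_{j=k..q} theta_j psi_{j-k}   (c_k = 0 for k > q),
using gamma(-m) = gamma(m).
psi-weights needed (psi_j = theta_j + sum_i phi_i psi_{j-i}):
  psi_1 = theta_1 + phi_1 = 0.641 + (-0.829) = -0.188
Right-hand sides:
  c_0 = sigma^2 (1 + theta_1 psi_1) = 4 * (1 + (0.641)(-0.188)) = 4 * 0.879492 = 3.517968
  c_1 = sigma^2 theta_1 = 4 * (0.641) = 2.564
  c_2 = 0
Equations for k = 0 and k = 1 (AR order 1):
  gamma(0) = phi_1 gamma(1) + c_0
  gamma(1) = phi_1 gamma(0) + c_1
Substituting the second into the first: gamma(0) (1 - phi_1^2) = c_0 + phi_1 c_1, so
  gamma(0) = (c_0 + phi_1 c_1) / (1 - phi_1^2) = (3.517968 + (-0.829)(2.564)) / (1 - (-0.829)^2) = 1.392412 / 0.312759 = 4.452029.
Therefore gamma(0) = 4.4520 (to 4 decimal places).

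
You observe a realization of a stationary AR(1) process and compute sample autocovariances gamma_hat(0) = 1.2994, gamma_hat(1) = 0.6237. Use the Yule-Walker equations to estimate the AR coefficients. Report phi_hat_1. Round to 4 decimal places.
\hat\phi_{1} = 0.4800

The Yule-Walker equations for an AR(p) process read, in matrix form,
  Gamma_p phi = r_p,   with   (Gamma_p)_{ij} = gamma(|i - j|),
                       (r_p)_i = gamma(i),   i,j = 1..p.
Substitute the sample gammas (Toeplitz matrix and right-hand side of size 1):
  Gamma_p = [[1.2994]]
  r_p     = [0.6237]
With p = 1 this is the single equation gamma(0) phi_1 = gamma(1):
  phi_hat_1 = gamma(1) / gamma(0) = 0.6237 / 1.2994 = 0.4800.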